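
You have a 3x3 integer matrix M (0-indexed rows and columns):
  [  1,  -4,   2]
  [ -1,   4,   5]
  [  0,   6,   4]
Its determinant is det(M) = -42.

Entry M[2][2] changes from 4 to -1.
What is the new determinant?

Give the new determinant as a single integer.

Answer: -42

Derivation:
det is linear in row 2: changing M[2][2] by delta changes det by delta * cofactor(2,2).
Cofactor C_22 = (-1)^(2+2) * minor(2,2) = 0
Entry delta = -1 - 4 = -5
Det delta = -5 * 0 = 0
New det = -42 + 0 = -42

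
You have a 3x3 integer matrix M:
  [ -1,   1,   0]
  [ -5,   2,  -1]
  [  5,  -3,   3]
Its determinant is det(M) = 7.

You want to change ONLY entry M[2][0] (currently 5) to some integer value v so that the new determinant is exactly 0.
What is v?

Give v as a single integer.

det is linear in entry M[2][0]: det = old_det + (v - 5) * C_20
Cofactor C_20 = -1
Want det = 0: 7 + (v - 5) * -1 = 0
  (v - 5) = -7 / -1 = 7
  v = 5 + (7) = 12

Answer: 12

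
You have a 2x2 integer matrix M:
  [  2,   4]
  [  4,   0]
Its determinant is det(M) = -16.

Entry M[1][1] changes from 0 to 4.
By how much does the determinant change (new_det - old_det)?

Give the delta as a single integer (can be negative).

Cofactor C_11 = 2
Entry delta = 4 - 0 = 4
Det delta = entry_delta * cofactor = 4 * 2 = 8

Answer: 8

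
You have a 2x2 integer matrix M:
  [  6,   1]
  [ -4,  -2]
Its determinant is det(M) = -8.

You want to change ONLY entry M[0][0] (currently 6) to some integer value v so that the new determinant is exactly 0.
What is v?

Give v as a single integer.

Answer: 2

Derivation:
det is linear in entry M[0][0]: det = old_det + (v - 6) * C_00
Cofactor C_00 = -2
Want det = 0: -8 + (v - 6) * -2 = 0
  (v - 6) = 8 / -2 = -4
  v = 6 + (-4) = 2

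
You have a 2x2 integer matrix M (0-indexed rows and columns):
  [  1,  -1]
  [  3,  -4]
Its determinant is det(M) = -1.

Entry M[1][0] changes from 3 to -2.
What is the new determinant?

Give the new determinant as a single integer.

Answer: -6

Derivation:
det is linear in row 1: changing M[1][0] by delta changes det by delta * cofactor(1,0).
Cofactor C_10 = (-1)^(1+0) * minor(1,0) = 1
Entry delta = -2 - 3 = -5
Det delta = -5 * 1 = -5
New det = -1 + -5 = -6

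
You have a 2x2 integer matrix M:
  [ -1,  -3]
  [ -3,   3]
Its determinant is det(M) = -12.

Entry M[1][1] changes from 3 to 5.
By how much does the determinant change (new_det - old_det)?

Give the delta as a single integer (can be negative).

Answer: -2

Derivation:
Cofactor C_11 = -1
Entry delta = 5 - 3 = 2
Det delta = entry_delta * cofactor = 2 * -1 = -2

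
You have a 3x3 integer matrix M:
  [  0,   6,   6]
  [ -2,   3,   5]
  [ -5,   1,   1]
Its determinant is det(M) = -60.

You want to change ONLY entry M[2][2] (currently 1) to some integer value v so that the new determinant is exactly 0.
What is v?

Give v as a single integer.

det is linear in entry M[2][2]: det = old_det + (v - 1) * C_22
Cofactor C_22 = 12
Want det = 0: -60 + (v - 1) * 12 = 0
  (v - 1) = 60 / 12 = 5
  v = 1 + (5) = 6

Answer: 6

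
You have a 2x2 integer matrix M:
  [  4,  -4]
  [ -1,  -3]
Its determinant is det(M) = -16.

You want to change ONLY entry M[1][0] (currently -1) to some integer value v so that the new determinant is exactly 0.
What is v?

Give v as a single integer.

det is linear in entry M[1][0]: det = old_det + (v - -1) * C_10
Cofactor C_10 = 4
Want det = 0: -16 + (v - -1) * 4 = 0
  (v - -1) = 16 / 4 = 4
  v = -1 + (4) = 3

Answer: 3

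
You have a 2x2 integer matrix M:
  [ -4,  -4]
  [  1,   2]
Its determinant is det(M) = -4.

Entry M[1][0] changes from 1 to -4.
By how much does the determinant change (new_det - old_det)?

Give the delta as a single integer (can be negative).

Answer: -20

Derivation:
Cofactor C_10 = 4
Entry delta = -4 - 1 = -5
Det delta = entry_delta * cofactor = -5 * 4 = -20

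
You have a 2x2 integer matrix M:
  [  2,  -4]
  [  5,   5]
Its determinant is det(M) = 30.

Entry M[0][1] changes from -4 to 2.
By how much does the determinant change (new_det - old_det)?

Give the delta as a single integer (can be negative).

Answer: -30

Derivation:
Cofactor C_01 = -5
Entry delta = 2 - -4 = 6
Det delta = entry_delta * cofactor = 6 * -5 = -30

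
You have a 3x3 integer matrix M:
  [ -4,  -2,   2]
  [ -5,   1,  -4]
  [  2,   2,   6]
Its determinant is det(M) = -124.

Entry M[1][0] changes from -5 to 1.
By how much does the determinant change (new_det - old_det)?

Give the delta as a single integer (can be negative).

Answer: 96

Derivation:
Cofactor C_10 = 16
Entry delta = 1 - -5 = 6
Det delta = entry_delta * cofactor = 6 * 16 = 96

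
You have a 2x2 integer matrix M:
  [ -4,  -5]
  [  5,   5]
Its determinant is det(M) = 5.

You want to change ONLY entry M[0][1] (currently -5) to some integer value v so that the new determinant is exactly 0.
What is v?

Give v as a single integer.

Answer: -4

Derivation:
det is linear in entry M[0][1]: det = old_det + (v - -5) * C_01
Cofactor C_01 = -5
Want det = 0: 5 + (v - -5) * -5 = 0
  (v - -5) = -5 / -5 = 1
  v = -5 + (1) = -4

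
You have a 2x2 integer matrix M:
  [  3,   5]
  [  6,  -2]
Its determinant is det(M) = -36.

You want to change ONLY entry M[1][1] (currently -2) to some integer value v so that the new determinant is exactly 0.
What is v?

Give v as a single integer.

Answer: 10

Derivation:
det is linear in entry M[1][1]: det = old_det + (v - -2) * C_11
Cofactor C_11 = 3
Want det = 0: -36 + (v - -2) * 3 = 0
  (v - -2) = 36 / 3 = 12
  v = -2 + (12) = 10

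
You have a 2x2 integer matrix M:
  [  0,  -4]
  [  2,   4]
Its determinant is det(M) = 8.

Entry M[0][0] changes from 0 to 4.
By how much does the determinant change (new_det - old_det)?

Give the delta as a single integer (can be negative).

Answer: 16

Derivation:
Cofactor C_00 = 4
Entry delta = 4 - 0 = 4
Det delta = entry_delta * cofactor = 4 * 4 = 16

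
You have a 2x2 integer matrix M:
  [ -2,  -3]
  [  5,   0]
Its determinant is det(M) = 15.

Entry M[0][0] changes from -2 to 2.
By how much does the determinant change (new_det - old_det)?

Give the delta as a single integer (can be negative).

Cofactor C_00 = 0
Entry delta = 2 - -2 = 4
Det delta = entry_delta * cofactor = 4 * 0 = 0

Answer: 0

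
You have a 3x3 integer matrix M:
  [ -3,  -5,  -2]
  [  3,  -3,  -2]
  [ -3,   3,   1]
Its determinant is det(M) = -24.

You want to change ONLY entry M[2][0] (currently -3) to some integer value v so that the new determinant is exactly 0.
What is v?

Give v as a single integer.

det is linear in entry M[2][0]: det = old_det + (v - -3) * C_20
Cofactor C_20 = 4
Want det = 0: -24 + (v - -3) * 4 = 0
  (v - -3) = 24 / 4 = 6
  v = -3 + (6) = 3

Answer: 3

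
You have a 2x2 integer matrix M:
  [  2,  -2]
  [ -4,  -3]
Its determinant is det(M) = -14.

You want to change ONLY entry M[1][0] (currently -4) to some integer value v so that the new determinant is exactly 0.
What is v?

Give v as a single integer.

Answer: 3

Derivation:
det is linear in entry M[1][0]: det = old_det + (v - -4) * C_10
Cofactor C_10 = 2
Want det = 0: -14 + (v - -4) * 2 = 0
  (v - -4) = 14 / 2 = 7
  v = -4 + (7) = 3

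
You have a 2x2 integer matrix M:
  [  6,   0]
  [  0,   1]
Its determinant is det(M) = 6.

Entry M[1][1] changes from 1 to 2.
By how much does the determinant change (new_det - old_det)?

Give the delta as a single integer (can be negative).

Answer: 6

Derivation:
Cofactor C_11 = 6
Entry delta = 2 - 1 = 1
Det delta = entry_delta * cofactor = 1 * 6 = 6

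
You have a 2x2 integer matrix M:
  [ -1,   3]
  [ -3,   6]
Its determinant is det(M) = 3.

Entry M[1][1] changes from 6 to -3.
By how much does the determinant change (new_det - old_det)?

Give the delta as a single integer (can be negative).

Cofactor C_11 = -1
Entry delta = -3 - 6 = -9
Det delta = entry_delta * cofactor = -9 * -1 = 9

Answer: 9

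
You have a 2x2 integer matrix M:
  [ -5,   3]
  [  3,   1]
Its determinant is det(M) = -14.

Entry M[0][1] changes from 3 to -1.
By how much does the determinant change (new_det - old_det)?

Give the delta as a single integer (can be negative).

Cofactor C_01 = -3
Entry delta = -1 - 3 = -4
Det delta = entry_delta * cofactor = -4 * -3 = 12

Answer: 12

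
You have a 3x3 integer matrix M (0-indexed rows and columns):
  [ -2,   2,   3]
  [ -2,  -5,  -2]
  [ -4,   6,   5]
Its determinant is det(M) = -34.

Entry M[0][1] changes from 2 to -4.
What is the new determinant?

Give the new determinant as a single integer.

Answer: -142

Derivation:
det is linear in row 0: changing M[0][1] by delta changes det by delta * cofactor(0,1).
Cofactor C_01 = (-1)^(0+1) * minor(0,1) = 18
Entry delta = -4 - 2 = -6
Det delta = -6 * 18 = -108
New det = -34 + -108 = -142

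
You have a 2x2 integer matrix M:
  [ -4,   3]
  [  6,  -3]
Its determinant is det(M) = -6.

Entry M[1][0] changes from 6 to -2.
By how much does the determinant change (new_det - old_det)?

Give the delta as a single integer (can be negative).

Cofactor C_10 = -3
Entry delta = -2 - 6 = -8
Det delta = entry_delta * cofactor = -8 * -3 = 24

Answer: 24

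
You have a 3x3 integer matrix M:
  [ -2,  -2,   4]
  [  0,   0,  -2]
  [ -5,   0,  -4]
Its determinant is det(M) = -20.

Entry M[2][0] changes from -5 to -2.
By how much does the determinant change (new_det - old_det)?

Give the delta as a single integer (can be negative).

Answer: 12

Derivation:
Cofactor C_20 = 4
Entry delta = -2 - -5 = 3
Det delta = entry_delta * cofactor = 3 * 4 = 12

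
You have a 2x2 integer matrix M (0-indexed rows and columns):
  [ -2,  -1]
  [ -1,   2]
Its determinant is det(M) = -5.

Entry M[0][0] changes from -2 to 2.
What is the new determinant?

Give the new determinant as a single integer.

Answer: 3

Derivation:
det is linear in row 0: changing M[0][0] by delta changes det by delta * cofactor(0,0).
Cofactor C_00 = (-1)^(0+0) * minor(0,0) = 2
Entry delta = 2 - -2 = 4
Det delta = 4 * 2 = 8
New det = -5 + 8 = 3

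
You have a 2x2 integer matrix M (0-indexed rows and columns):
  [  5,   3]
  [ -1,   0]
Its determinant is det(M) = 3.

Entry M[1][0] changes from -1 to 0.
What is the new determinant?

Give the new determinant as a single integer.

det is linear in row 1: changing M[1][0] by delta changes det by delta * cofactor(1,0).
Cofactor C_10 = (-1)^(1+0) * minor(1,0) = -3
Entry delta = 0 - -1 = 1
Det delta = 1 * -3 = -3
New det = 3 + -3 = 0

Answer: 0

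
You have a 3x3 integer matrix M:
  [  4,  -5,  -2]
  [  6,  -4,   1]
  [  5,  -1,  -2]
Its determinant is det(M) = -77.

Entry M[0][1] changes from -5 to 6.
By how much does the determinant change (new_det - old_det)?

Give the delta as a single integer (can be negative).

Cofactor C_01 = 17
Entry delta = 6 - -5 = 11
Det delta = entry_delta * cofactor = 11 * 17 = 187

Answer: 187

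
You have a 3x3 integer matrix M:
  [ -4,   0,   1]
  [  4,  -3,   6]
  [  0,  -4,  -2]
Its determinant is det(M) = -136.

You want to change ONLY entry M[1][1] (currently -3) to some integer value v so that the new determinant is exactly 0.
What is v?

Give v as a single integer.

det is linear in entry M[1][1]: det = old_det + (v - -3) * C_11
Cofactor C_11 = 8
Want det = 0: -136 + (v - -3) * 8 = 0
  (v - -3) = 136 / 8 = 17
  v = -3 + (17) = 14

Answer: 14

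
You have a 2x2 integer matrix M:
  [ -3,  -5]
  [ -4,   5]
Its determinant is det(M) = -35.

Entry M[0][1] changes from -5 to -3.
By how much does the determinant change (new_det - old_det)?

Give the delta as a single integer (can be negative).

Cofactor C_01 = 4
Entry delta = -3 - -5 = 2
Det delta = entry_delta * cofactor = 2 * 4 = 8

Answer: 8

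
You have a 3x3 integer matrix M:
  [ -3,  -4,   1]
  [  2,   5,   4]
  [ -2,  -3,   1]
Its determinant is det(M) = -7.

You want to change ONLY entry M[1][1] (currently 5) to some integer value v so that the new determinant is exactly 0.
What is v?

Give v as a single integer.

Answer: -2

Derivation:
det is linear in entry M[1][1]: det = old_det + (v - 5) * C_11
Cofactor C_11 = -1
Want det = 0: -7 + (v - 5) * -1 = 0
  (v - 5) = 7 / -1 = -7
  v = 5 + (-7) = -2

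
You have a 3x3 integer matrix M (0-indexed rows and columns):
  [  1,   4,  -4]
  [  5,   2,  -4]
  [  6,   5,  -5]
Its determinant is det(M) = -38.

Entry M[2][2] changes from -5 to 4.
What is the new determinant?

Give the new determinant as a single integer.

det is linear in row 2: changing M[2][2] by delta changes det by delta * cofactor(2,2).
Cofactor C_22 = (-1)^(2+2) * minor(2,2) = -18
Entry delta = 4 - -5 = 9
Det delta = 9 * -18 = -162
New det = -38 + -162 = -200

Answer: -200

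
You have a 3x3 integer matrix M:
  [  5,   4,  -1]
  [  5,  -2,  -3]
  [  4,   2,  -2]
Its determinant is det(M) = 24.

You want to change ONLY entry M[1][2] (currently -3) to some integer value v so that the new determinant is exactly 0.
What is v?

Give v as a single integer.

Answer: -7

Derivation:
det is linear in entry M[1][2]: det = old_det + (v - -3) * C_12
Cofactor C_12 = 6
Want det = 0: 24 + (v - -3) * 6 = 0
  (v - -3) = -24 / 6 = -4
  v = -3 + (-4) = -7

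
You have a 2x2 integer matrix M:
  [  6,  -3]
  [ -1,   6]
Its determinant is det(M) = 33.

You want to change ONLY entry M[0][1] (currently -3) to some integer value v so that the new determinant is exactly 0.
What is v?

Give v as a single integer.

Answer: -36

Derivation:
det is linear in entry M[0][1]: det = old_det + (v - -3) * C_01
Cofactor C_01 = 1
Want det = 0: 33 + (v - -3) * 1 = 0
  (v - -3) = -33 / 1 = -33
  v = -3 + (-33) = -36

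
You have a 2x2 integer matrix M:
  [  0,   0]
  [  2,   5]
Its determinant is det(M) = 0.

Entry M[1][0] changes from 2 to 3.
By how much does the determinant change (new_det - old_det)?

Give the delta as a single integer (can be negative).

Cofactor C_10 = 0
Entry delta = 3 - 2 = 1
Det delta = entry_delta * cofactor = 1 * 0 = 0

Answer: 0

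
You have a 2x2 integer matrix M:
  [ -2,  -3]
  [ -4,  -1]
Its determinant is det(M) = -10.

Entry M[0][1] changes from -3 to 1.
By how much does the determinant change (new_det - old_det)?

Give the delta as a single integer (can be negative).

Answer: 16

Derivation:
Cofactor C_01 = 4
Entry delta = 1 - -3 = 4
Det delta = entry_delta * cofactor = 4 * 4 = 16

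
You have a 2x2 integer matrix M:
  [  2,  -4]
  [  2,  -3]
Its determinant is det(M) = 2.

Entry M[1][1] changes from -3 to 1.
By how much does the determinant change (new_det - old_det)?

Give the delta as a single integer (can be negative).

Answer: 8

Derivation:
Cofactor C_11 = 2
Entry delta = 1 - -3 = 4
Det delta = entry_delta * cofactor = 4 * 2 = 8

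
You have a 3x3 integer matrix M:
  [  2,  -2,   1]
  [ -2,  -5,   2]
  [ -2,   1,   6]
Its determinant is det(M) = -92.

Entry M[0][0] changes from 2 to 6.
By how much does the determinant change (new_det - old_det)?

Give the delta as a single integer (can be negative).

Cofactor C_00 = -32
Entry delta = 6 - 2 = 4
Det delta = entry_delta * cofactor = 4 * -32 = -128

Answer: -128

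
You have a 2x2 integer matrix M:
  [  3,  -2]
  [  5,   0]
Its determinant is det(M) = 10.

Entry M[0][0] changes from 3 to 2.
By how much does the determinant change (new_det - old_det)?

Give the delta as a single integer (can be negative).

Answer: 0

Derivation:
Cofactor C_00 = 0
Entry delta = 2 - 3 = -1
Det delta = entry_delta * cofactor = -1 * 0 = 0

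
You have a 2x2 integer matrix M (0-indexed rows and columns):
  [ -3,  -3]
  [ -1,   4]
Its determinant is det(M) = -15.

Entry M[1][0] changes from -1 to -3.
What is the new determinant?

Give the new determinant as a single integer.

Answer: -21

Derivation:
det is linear in row 1: changing M[1][0] by delta changes det by delta * cofactor(1,0).
Cofactor C_10 = (-1)^(1+0) * minor(1,0) = 3
Entry delta = -3 - -1 = -2
Det delta = -2 * 3 = -6
New det = -15 + -6 = -21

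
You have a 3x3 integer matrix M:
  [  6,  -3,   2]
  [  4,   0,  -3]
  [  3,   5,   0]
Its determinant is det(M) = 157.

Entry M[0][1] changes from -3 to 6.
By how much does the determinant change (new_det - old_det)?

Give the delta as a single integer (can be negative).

Answer: -81

Derivation:
Cofactor C_01 = -9
Entry delta = 6 - -3 = 9
Det delta = entry_delta * cofactor = 9 * -9 = -81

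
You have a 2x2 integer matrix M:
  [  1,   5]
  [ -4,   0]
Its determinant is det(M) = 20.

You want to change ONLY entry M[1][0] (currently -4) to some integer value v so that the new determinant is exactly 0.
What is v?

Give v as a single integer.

det is linear in entry M[1][0]: det = old_det + (v - -4) * C_10
Cofactor C_10 = -5
Want det = 0: 20 + (v - -4) * -5 = 0
  (v - -4) = -20 / -5 = 4
  v = -4 + (4) = 0

Answer: 0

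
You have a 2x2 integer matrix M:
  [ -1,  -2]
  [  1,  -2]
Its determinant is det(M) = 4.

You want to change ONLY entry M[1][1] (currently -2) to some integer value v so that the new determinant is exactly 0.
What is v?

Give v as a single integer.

Answer: 2

Derivation:
det is linear in entry M[1][1]: det = old_det + (v - -2) * C_11
Cofactor C_11 = -1
Want det = 0: 4 + (v - -2) * -1 = 0
  (v - -2) = -4 / -1 = 4
  v = -2 + (4) = 2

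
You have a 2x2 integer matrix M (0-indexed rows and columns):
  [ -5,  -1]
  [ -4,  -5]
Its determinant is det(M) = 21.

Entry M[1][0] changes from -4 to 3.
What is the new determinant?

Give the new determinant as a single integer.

Answer: 28

Derivation:
det is linear in row 1: changing M[1][0] by delta changes det by delta * cofactor(1,0).
Cofactor C_10 = (-1)^(1+0) * minor(1,0) = 1
Entry delta = 3 - -4 = 7
Det delta = 7 * 1 = 7
New det = 21 + 7 = 28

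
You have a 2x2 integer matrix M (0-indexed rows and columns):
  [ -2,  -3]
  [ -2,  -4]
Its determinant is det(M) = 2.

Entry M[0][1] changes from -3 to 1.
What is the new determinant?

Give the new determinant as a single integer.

det is linear in row 0: changing M[0][1] by delta changes det by delta * cofactor(0,1).
Cofactor C_01 = (-1)^(0+1) * minor(0,1) = 2
Entry delta = 1 - -3 = 4
Det delta = 4 * 2 = 8
New det = 2 + 8 = 10

Answer: 10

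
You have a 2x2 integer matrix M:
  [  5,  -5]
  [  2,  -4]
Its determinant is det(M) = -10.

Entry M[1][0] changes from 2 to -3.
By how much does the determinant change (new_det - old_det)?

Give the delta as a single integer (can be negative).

Cofactor C_10 = 5
Entry delta = -3 - 2 = -5
Det delta = entry_delta * cofactor = -5 * 5 = -25

Answer: -25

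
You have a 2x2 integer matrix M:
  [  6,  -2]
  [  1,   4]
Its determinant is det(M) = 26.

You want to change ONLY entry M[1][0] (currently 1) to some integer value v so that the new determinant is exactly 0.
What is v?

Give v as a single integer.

Answer: -12

Derivation:
det is linear in entry M[1][0]: det = old_det + (v - 1) * C_10
Cofactor C_10 = 2
Want det = 0: 26 + (v - 1) * 2 = 0
  (v - 1) = -26 / 2 = -13
  v = 1 + (-13) = -12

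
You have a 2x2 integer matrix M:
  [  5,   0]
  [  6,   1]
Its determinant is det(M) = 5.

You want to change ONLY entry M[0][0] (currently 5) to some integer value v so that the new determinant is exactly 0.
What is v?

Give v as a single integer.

det is linear in entry M[0][0]: det = old_det + (v - 5) * C_00
Cofactor C_00 = 1
Want det = 0: 5 + (v - 5) * 1 = 0
  (v - 5) = -5 / 1 = -5
  v = 5 + (-5) = 0

Answer: 0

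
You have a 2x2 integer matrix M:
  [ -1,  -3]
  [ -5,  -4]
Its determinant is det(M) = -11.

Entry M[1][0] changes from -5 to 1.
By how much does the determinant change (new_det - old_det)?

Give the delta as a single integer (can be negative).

Cofactor C_10 = 3
Entry delta = 1 - -5 = 6
Det delta = entry_delta * cofactor = 6 * 3 = 18

Answer: 18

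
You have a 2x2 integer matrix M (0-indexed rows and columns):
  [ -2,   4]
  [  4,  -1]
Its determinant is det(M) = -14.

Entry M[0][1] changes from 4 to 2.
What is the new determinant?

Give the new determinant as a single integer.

Answer: -6

Derivation:
det is linear in row 0: changing M[0][1] by delta changes det by delta * cofactor(0,1).
Cofactor C_01 = (-1)^(0+1) * minor(0,1) = -4
Entry delta = 2 - 4 = -2
Det delta = -2 * -4 = 8
New det = -14 + 8 = -6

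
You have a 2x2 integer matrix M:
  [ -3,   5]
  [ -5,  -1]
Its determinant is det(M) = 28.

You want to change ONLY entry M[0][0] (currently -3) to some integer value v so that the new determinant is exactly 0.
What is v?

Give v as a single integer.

Answer: 25

Derivation:
det is linear in entry M[0][0]: det = old_det + (v - -3) * C_00
Cofactor C_00 = -1
Want det = 0: 28 + (v - -3) * -1 = 0
  (v - -3) = -28 / -1 = 28
  v = -3 + (28) = 25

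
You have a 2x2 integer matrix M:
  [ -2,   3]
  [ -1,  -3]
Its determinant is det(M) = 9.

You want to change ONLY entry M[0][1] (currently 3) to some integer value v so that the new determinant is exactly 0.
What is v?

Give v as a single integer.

Answer: -6

Derivation:
det is linear in entry M[0][1]: det = old_det + (v - 3) * C_01
Cofactor C_01 = 1
Want det = 0: 9 + (v - 3) * 1 = 0
  (v - 3) = -9 / 1 = -9
  v = 3 + (-9) = -6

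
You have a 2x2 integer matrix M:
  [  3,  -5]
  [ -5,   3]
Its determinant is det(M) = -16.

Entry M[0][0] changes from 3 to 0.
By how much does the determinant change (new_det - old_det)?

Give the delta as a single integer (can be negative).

Answer: -9

Derivation:
Cofactor C_00 = 3
Entry delta = 0 - 3 = -3
Det delta = entry_delta * cofactor = -3 * 3 = -9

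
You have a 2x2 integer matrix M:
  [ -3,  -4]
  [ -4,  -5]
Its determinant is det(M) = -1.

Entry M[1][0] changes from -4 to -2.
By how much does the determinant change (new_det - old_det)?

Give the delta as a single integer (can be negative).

Answer: 8

Derivation:
Cofactor C_10 = 4
Entry delta = -2 - -4 = 2
Det delta = entry_delta * cofactor = 2 * 4 = 8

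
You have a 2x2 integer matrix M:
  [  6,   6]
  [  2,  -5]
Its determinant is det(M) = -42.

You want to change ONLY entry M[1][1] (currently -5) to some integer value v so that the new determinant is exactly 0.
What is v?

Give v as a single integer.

Answer: 2

Derivation:
det is linear in entry M[1][1]: det = old_det + (v - -5) * C_11
Cofactor C_11 = 6
Want det = 0: -42 + (v - -5) * 6 = 0
  (v - -5) = 42 / 6 = 7
  v = -5 + (7) = 2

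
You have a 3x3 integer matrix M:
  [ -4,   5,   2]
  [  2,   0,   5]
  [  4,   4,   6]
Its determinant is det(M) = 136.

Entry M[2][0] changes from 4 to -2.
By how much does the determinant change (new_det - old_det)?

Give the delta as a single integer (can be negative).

Answer: -150

Derivation:
Cofactor C_20 = 25
Entry delta = -2 - 4 = -6
Det delta = entry_delta * cofactor = -6 * 25 = -150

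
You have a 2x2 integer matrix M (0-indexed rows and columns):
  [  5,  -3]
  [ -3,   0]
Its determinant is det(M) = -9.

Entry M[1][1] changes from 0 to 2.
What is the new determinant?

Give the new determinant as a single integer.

Answer: 1

Derivation:
det is linear in row 1: changing M[1][1] by delta changes det by delta * cofactor(1,1).
Cofactor C_11 = (-1)^(1+1) * minor(1,1) = 5
Entry delta = 2 - 0 = 2
Det delta = 2 * 5 = 10
New det = -9 + 10 = 1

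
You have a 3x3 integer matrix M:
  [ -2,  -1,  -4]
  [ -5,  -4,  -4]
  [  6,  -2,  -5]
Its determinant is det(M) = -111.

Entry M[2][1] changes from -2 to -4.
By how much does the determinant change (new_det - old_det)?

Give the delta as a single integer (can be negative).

Cofactor C_21 = 12
Entry delta = -4 - -2 = -2
Det delta = entry_delta * cofactor = -2 * 12 = -24

Answer: -24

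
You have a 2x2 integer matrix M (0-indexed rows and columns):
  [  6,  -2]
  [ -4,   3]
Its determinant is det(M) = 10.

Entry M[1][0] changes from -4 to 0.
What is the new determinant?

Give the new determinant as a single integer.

det is linear in row 1: changing M[1][0] by delta changes det by delta * cofactor(1,0).
Cofactor C_10 = (-1)^(1+0) * minor(1,0) = 2
Entry delta = 0 - -4 = 4
Det delta = 4 * 2 = 8
New det = 10 + 8 = 18

Answer: 18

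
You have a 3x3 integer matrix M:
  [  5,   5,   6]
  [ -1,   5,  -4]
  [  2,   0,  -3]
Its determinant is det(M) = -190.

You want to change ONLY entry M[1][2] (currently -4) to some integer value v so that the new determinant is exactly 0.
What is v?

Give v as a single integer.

det is linear in entry M[1][2]: det = old_det + (v - -4) * C_12
Cofactor C_12 = 10
Want det = 0: -190 + (v - -4) * 10 = 0
  (v - -4) = 190 / 10 = 19
  v = -4 + (19) = 15

Answer: 15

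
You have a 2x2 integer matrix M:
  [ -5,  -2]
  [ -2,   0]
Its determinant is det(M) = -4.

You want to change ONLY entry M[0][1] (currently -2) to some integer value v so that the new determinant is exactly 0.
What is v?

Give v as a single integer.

det is linear in entry M[0][1]: det = old_det + (v - -2) * C_01
Cofactor C_01 = 2
Want det = 0: -4 + (v - -2) * 2 = 0
  (v - -2) = 4 / 2 = 2
  v = -2 + (2) = 0

Answer: 0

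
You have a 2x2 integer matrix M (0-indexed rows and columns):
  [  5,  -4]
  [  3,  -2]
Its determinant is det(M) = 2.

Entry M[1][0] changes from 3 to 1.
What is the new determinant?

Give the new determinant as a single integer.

Answer: -6

Derivation:
det is linear in row 1: changing M[1][0] by delta changes det by delta * cofactor(1,0).
Cofactor C_10 = (-1)^(1+0) * minor(1,0) = 4
Entry delta = 1 - 3 = -2
Det delta = -2 * 4 = -8
New det = 2 + -8 = -6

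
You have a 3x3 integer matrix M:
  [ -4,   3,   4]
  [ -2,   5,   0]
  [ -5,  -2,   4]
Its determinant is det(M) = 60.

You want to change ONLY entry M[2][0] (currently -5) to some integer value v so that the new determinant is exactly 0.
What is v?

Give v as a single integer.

det is linear in entry M[2][0]: det = old_det + (v - -5) * C_20
Cofactor C_20 = -20
Want det = 0: 60 + (v - -5) * -20 = 0
  (v - -5) = -60 / -20 = 3
  v = -5 + (3) = -2

Answer: -2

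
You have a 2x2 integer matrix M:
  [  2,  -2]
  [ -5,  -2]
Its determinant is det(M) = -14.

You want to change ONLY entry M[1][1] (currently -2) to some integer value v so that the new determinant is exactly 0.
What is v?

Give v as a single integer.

Answer: 5

Derivation:
det is linear in entry M[1][1]: det = old_det + (v - -2) * C_11
Cofactor C_11 = 2
Want det = 0: -14 + (v - -2) * 2 = 0
  (v - -2) = 14 / 2 = 7
  v = -2 + (7) = 5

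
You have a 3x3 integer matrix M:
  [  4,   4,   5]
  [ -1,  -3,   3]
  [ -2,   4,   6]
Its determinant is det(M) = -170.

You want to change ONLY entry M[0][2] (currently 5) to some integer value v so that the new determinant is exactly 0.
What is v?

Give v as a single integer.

Answer: -12

Derivation:
det is linear in entry M[0][2]: det = old_det + (v - 5) * C_02
Cofactor C_02 = -10
Want det = 0: -170 + (v - 5) * -10 = 0
  (v - 5) = 170 / -10 = -17
  v = 5 + (-17) = -12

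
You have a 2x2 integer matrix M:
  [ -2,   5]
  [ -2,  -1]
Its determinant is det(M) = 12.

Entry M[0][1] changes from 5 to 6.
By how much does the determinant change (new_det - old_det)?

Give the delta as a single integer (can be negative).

Cofactor C_01 = 2
Entry delta = 6 - 5 = 1
Det delta = entry_delta * cofactor = 1 * 2 = 2

Answer: 2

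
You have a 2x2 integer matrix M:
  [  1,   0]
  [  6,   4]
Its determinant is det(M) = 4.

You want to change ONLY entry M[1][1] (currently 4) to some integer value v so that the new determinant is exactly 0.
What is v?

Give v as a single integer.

Answer: 0

Derivation:
det is linear in entry M[1][1]: det = old_det + (v - 4) * C_11
Cofactor C_11 = 1
Want det = 0: 4 + (v - 4) * 1 = 0
  (v - 4) = -4 / 1 = -4
  v = 4 + (-4) = 0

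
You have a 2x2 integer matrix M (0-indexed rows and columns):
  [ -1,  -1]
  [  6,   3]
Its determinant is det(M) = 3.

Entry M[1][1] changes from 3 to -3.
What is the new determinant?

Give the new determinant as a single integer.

det is linear in row 1: changing M[1][1] by delta changes det by delta * cofactor(1,1).
Cofactor C_11 = (-1)^(1+1) * minor(1,1) = -1
Entry delta = -3 - 3 = -6
Det delta = -6 * -1 = 6
New det = 3 + 6 = 9

Answer: 9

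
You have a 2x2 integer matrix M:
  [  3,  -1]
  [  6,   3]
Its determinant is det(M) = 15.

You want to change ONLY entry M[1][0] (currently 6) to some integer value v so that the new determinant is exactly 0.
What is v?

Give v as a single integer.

det is linear in entry M[1][0]: det = old_det + (v - 6) * C_10
Cofactor C_10 = 1
Want det = 0: 15 + (v - 6) * 1 = 0
  (v - 6) = -15 / 1 = -15
  v = 6 + (-15) = -9

Answer: -9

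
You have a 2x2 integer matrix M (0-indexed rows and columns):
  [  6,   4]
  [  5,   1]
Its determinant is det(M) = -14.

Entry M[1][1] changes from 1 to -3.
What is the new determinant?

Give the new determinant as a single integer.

Answer: -38

Derivation:
det is linear in row 1: changing M[1][1] by delta changes det by delta * cofactor(1,1).
Cofactor C_11 = (-1)^(1+1) * minor(1,1) = 6
Entry delta = -3 - 1 = -4
Det delta = -4 * 6 = -24
New det = -14 + -24 = -38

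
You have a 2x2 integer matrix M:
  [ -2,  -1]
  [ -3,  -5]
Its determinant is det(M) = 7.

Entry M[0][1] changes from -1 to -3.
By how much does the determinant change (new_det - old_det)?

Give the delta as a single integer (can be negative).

Cofactor C_01 = 3
Entry delta = -3 - -1 = -2
Det delta = entry_delta * cofactor = -2 * 3 = -6

Answer: -6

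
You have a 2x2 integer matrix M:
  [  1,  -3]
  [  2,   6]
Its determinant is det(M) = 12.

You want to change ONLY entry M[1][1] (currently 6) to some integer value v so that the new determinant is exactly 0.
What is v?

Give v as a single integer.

det is linear in entry M[1][1]: det = old_det + (v - 6) * C_11
Cofactor C_11 = 1
Want det = 0: 12 + (v - 6) * 1 = 0
  (v - 6) = -12 / 1 = -12
  v = 6 + (-12) = -6

Answer: -6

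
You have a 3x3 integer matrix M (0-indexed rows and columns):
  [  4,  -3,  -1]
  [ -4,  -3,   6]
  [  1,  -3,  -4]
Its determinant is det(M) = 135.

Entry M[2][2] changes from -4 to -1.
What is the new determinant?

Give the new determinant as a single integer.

det is linear in row 2: changing M[2][2] by delta changes det by delta * cofactor(2,2).
Cofactor C_22 = (-1)^(2+2) * minor(2,2) = -24
Entry delta = -1 - -4 = 3
Det delta = 3 * -24 = -72
New det = 135 + -72 = 63

Answer: 63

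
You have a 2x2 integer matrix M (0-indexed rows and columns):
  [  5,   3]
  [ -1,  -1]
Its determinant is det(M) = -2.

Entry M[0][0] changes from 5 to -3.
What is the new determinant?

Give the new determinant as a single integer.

Answer: 6

Derivation:
det is linear in row 0: changing M[0][0] by delta changes det by delta * cofactor(0,0).
Cofactor C_00 = (-1)^(0+0) * minor(0,0) = -1
Entry delta = -3 - 5 = -8
Det delta = -8 * -1 = 8
New det = -2 + 8 = 6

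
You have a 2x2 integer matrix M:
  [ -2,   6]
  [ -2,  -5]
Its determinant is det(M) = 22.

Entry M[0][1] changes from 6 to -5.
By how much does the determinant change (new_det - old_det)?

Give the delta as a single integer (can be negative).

Answer: -22

Derivation:
Cofactor C_01 = 2
Entry delta = -5 - 6 = -11
Det delta = entry_delta * cofactor = -11 * 2 = -22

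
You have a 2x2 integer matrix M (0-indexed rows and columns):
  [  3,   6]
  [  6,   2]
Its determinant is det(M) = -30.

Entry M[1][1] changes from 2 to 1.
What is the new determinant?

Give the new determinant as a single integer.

det is linear in row 1: changing M[1][1] by delta changes det by delta * cofactor(1,1).
Cofactor C_11 = (-1)^(1+1) * minor(1,1) = 3
Entry delta = 1 - 2 = -1
Det delta = -1 * 3 = -3
New det = -30 + -3 = -33

Answer: -33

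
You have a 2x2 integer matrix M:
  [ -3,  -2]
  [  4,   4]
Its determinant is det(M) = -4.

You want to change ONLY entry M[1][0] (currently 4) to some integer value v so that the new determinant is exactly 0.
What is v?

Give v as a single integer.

det is linear in entry M[1][0]: det = old_det + (v - 4) * C_10
Cofactor C_10 = 2
Want det = 0: -4 + (v - 4) * 2 = 0
  (v - 4) = 4 / 2 = 2
  v = 4 + (2) = 6

Answer: 6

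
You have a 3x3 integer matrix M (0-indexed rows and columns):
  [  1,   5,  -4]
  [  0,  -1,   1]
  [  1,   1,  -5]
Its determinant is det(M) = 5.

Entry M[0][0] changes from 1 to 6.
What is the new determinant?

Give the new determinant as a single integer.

det is linear in row 0: changing M[0][0] by delta changes det by delta * cofactor(0,0).
Cofactor C_00 = (-1)^(0+0) * minor(0,0) = 4
Entry delta = 6 - 1 = 5
Det delta = 5 * 4 = 20
New det = 5 + 20 = 25

Answer: 25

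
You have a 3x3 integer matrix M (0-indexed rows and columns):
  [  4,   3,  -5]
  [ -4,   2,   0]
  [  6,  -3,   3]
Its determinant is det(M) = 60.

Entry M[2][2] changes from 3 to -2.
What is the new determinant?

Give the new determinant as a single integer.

Answer: -40

Derivation:
det is linear in row 2: changing M[2][2] by delta changes det by delta * cofactor(2,2).
Cofactor C_22 = (-1)^(2+2) * minor(2,2) = 20
Entry delta = -2 - 3 = -5
Det delta = -5 * 20 = -100
New det = 60 + -100 = -40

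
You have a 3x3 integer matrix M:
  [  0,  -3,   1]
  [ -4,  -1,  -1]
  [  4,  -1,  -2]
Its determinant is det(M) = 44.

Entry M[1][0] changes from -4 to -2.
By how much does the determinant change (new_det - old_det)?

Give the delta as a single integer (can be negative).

Answer: -14

Derivation:
Cofactor C_10 = -7
Entry delta = -2 - -4 = 2
Det delta = entry_delta * cofactor = 2 * -7 = -14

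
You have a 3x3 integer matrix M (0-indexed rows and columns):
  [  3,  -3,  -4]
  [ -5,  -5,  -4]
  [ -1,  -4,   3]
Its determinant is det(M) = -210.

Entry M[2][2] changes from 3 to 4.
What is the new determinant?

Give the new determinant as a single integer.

Answer: -240

Derivation:
det is linear in row 2: changing M[2][2] by delta changes det by delta * cofactor(2,2).
Cofactor C_22 = (-1)^(2+2) * minor(2,2) = -30
Entry delta = 4 - 3 = 1
Det delta = 1 * -30 = -30
New det = -210 + -30 = -240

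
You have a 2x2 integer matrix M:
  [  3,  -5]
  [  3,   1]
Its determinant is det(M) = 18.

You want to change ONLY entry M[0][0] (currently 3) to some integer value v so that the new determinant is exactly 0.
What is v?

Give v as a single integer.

det is linear in entry M[0][0]: det = old_det + (v - 3) * C_00
Cofactor C_00 = 1
Want det = 0: 18 + (v - 3) * 1 = 0
  (v - 3) = -18 / 1 = -18
  v = 3 + (-18) = -15

Answer: -15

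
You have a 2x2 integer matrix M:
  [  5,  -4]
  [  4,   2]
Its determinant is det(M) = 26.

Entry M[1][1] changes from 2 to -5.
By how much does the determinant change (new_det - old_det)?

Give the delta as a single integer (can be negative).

Answer: -35

Derivation:
Cofactor C_11 = 5
Entry delta = -5 - 2 = -7
Det delta = entry_delta * cofactor = -7 * 5 = -35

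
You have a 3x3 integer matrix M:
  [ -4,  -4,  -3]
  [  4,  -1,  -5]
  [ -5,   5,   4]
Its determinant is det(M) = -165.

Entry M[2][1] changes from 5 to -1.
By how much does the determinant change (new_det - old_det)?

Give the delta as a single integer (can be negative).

Cofactor C_21 = -32
Entry delta = -1 - 5 = -6
Det delta = entry_delta * cofactor = -6 * -32 = 192

Answer: 192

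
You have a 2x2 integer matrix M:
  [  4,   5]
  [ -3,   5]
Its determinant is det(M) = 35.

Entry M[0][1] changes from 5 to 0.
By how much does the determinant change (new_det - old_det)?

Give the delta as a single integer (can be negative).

Cofactor C_01 = 3
Entry delta = 0 - 5 = -5
Det delta = entry_delta * cofactor = -5 * 3 = -15

Answer: -15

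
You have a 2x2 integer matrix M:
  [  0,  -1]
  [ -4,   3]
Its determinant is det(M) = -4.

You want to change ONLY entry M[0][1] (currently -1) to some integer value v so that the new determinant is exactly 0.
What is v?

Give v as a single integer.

Answer: 0

Derivation:
det is linear in entry M[0][1]: det = old_det + (v - -1) * C_01
Cofactor C_01 = 4
Want det = 0: -4 + (v - -1) * 4 = 0
  (v - -1) = 4 / 4 = 1
  v = -1 + (1) = 0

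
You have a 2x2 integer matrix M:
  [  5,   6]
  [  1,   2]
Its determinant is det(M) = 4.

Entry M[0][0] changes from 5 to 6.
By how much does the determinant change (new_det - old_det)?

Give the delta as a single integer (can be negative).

Cofactor C_00 = 2
Entry delta = 6 - 5 = 1
Det delta = entry_delta * cofactor = 1 * 2 = 2

Answer: 2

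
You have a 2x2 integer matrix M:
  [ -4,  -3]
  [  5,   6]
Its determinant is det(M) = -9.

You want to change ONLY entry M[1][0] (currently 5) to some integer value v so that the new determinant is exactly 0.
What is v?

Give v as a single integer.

Answer: 8

Derivation:
det is linear in entry M[1][0]: det = old_det + (v - 5) * C_10
Cofactor C_10 = 3
Want det = 0: -9 + (v - 5) * 3 = 0
  (v - 5) = 9 / 3 = 3
  v = 5 + (3) = 8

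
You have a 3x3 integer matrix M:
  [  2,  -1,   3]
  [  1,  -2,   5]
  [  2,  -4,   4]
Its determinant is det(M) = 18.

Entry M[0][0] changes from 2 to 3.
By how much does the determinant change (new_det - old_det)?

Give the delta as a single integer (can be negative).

Answer: 12

Derivation:
Cofactor C_00 = 12
Entry delta = 3 - 2 = 1
Det delta = entry_delta * cofactor = 1 * 12 = 12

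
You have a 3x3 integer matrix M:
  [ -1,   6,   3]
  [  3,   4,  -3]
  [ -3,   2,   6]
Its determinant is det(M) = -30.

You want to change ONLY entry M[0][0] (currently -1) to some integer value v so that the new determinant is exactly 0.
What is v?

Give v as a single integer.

det is linear in entry M[0][0]: det = old_det + (v - -1) * C_00
Cofactor C_00 = 30
Want det = 0: -30 + (v - -1) * 30 = 0
  (v - -1) = 30 / 30 = 1
  v = -1 + (1) = 0

Answer: 0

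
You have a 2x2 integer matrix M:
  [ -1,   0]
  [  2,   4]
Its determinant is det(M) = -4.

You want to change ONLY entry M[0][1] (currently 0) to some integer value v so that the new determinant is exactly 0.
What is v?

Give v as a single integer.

Answer: -2

Derivation:
det is linear in entry M[0][1]: det = old_det + (v - 0) * C_01
Cofactor C_01 = -2
Want det = 0: -4 + (v - 0) * -2 = 0
  (v - 0) = 4 / -2 = -2
  v = 0 + (-2) = -2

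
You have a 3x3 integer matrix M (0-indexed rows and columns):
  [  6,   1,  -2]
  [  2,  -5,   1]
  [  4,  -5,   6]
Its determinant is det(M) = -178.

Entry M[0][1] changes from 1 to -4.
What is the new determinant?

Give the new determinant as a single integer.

Answer: -138

Derivation:
det is linear in row 0: changing M[0][1] by delta changes det by delta * cofactor(0,1).
Cofactor C_01 = (-1)^(0+1) * minor(0,1) = -8
Entry delta = -4 - 1 = -5
Det delta = -5 * -8 = 40
New det = -178 + 40 = -138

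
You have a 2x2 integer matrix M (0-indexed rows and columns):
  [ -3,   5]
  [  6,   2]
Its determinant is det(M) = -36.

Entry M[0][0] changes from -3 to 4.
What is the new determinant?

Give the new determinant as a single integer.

Answer: -22

Derivation:
det is linear in row 0: changing M[0][0] by delta changes det by delta * cofactor(0,0).
Cofactor C_00 = (-1)^(0+0) * minor(0,0) = 2
Entry delta = 4 - -3 = 7
Det delta = 7 * 2 = 14
New det = -36 + 14 = -22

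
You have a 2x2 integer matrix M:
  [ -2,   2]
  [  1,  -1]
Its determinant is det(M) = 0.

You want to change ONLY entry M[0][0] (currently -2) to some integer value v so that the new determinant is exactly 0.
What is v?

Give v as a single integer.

Answer: -2

Derivation:
det is linear in entry M[0][0]: det = old_det + (v - -2) * C_00
Cofactor C_00 = -1
Want det = 0: 0 + (v - -2) * -1 = 0
  (v - -2) = 0 / -1 = 0
  v = -2 + (0) = -2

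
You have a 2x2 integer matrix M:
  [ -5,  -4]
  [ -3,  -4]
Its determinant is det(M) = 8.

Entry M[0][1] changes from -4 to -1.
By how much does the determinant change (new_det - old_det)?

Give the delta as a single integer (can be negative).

Cofactor C_01 = 3
Entry delta = -1 - -4 = 3
Det delta = entry_delta * cofactor = 3 * 3 = 9

Answer: 9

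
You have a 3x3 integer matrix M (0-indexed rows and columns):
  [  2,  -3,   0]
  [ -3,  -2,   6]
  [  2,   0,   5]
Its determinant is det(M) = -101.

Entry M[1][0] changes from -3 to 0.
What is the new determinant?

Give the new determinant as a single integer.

det is linear in row 1: changing M[1][0] by delta changes det by delta * cofactor(1,0).
Cofactor C_10 = (-1)^(1+0) * minor(1,0) = 15
Entry delta = 0 - -3 = 3
Det delta = 3 * 15 = 45
New det = -101 + 45 = -56

Answer: -56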